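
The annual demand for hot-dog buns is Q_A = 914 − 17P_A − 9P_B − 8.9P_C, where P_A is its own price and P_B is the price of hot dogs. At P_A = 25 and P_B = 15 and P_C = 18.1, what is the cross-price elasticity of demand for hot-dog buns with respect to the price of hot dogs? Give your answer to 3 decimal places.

At P_A = 25 and P_B = 15 and P_C = 18.1: Q_A = 192.91.
∂Q_A/∂P_B = -9.
ε = (∂Q_A/∂P_B)(P_B/Q_A) = -9 × (15/192.91) ≈ -0.700.
Since ε < 0, hot-dog buns and hot dogs are complements.

-0.700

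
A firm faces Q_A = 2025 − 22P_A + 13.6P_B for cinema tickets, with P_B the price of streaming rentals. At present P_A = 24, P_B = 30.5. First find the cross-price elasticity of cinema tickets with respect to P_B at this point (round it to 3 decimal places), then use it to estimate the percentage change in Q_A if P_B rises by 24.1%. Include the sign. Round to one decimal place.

At P_A = 24, P_B = 30.5: Q_A = 1911.8.
∂Q_A/∂P_B = 13.6.
ε = (∂Q_A/∂P_B)(P_B/Q_A) = 13.6000 × 30.5/1911.8 ≈ 0.217.
%ΔQ_A ≈ ε × %ΔP_B = 0.217 × (24.1%) = 5.2%.

5.2%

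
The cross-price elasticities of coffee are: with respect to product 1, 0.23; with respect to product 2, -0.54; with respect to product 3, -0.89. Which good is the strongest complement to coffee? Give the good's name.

Complements have ε < 0. The most negative value is -0.89 (product 3).

product 3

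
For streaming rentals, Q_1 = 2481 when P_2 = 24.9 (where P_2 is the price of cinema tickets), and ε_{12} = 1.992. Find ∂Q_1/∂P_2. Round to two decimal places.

198.48

ε = (∂Q_1/∂P_2)·(P_2/Q_1) ⇒ ∂Q_1/∂P_2 = ε·Q_1/P_2 = 1.992 × 2481/24.9 ≈ 198.48.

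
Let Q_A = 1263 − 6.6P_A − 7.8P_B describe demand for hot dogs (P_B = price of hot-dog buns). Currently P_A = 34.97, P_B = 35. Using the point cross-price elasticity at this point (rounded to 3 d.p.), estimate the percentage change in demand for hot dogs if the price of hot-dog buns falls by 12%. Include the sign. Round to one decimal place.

4.3%

At P_A = 34.97, P_B = 35: Q_A = 759.198.
∂Q_A/∂P_B = -7.8.
ε = (∂Q_A/∂P_B)(P_B/Q_A) = -7.8000 × 35/759.198 ≈ -0.360.
%ΔQ_A ≈ ε × %ΔP_B = -0.360 × (-12%) = 4.3%.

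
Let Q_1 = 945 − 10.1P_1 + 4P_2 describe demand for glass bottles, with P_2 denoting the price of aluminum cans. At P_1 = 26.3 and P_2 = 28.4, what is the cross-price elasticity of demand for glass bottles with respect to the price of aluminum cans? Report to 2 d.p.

At P_1 = 26.3 and P_2 = 28.4: Q_1 = 792.97.
∂Q_1/∂P_2 = 4.
ε = (∂Q_1/∂P_2)(P_2/Q_1) = 4 × (28.4/792.97) ≈ 0.14.

0.14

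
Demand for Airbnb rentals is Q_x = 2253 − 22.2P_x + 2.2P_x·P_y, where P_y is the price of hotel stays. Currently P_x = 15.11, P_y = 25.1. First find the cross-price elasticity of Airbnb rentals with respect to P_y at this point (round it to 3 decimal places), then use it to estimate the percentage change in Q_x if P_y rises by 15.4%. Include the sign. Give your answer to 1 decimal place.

At P_x = 15.11, P_y = 25.1: Q_x = 2751.932.
∂Q_x/∂P_y = 2.2P_x = 33.2420.
ε = (∂Q_x/∂P_y)(P_y/Q_x) = 33.2420 × 25.1/2751.932 ≈ 0.303.
%ΔQ_x ≈ ε × %ΔP_y = 0.303 × (15.4%) = 4.7%.

4.7%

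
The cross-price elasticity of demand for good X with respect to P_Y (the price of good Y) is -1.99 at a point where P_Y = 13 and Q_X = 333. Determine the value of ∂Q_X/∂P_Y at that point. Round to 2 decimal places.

-50.97

ε = (∂Q_X/∂P_Y)·(P_Y/Q_X) ⇒ ∂Q_X/∂P_Y = ε·Q_X/P_Y = -1.99 × 333/13 ≈ -50.97.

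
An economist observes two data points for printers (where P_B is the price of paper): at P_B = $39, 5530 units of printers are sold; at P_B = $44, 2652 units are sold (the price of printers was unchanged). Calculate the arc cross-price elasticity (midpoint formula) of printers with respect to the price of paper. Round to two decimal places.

ΔQ_A = 2652 − 5530 = -2878; ΔP_B = 44 − 39 = 5.
Midpoints: Q̄_A = 4091.0, P̄_B = 41.50.
ε = (ΔQ_A/Q̄_A)/(ΔP_B/P̄_B) = (-2878/4091.0)/(5/41.50) ≈ -5.84.
ε < 0: printers and paper are complements.

-5.84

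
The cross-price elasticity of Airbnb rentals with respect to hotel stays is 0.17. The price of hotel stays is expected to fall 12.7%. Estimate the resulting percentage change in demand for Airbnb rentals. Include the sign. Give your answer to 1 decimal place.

-2.2%

%ΔQ ≈ ε × %ΔP of hotel stays = 0.17 × (-12.7%) = -2.2%.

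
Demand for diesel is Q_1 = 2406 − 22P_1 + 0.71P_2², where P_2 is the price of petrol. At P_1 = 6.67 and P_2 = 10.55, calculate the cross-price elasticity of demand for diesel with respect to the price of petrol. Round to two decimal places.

0.07

At P_1 = 6.67 and P_2 = 10.55: Q_1 = 2338.285.
∂Q_1/∂P_2 = 1.42P_2 = 1.42(10.55) = 14.9810.
ε = (∂Q_1/∂P_2)(P_2/Q_1) = 14.9810 × (10.55/2338.285) ≈ 0.07.
ε > 0: substitutes.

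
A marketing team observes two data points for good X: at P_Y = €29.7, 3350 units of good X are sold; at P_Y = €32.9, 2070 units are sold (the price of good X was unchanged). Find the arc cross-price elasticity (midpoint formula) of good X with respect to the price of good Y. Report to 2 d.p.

-4.62

ΔQ_X = 2070 − 3350 = -1280; ΔP_Y = 32.9 − 29.7 = 3.2.
Midpoints: Q̄_X = 2710.0, P̄_Y = 31.30.
ε = (ΔQ_X/Q̄_X)/(ΔP_Y/P̄_Y) = (-1280/2710.0)/(3.2/31.30) ≈ -4.62.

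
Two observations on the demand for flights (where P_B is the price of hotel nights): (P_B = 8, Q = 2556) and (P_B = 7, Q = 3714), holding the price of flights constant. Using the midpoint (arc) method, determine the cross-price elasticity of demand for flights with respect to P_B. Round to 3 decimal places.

-2.770

ΔQ_A = 3714 − 2556 = 1158; ΔP_B = 7 − 8 = -1.
Midpoints: Q̄_A = 3135.0, P̄_B = 7.50.
ε = (ΔQ_A/Q̄_A)/(ΔP_B/P̄_B) = (1158/3135.0)/(-1/7.50) ≈ -2.770.
ε < 0: flights and hotel nights are complements.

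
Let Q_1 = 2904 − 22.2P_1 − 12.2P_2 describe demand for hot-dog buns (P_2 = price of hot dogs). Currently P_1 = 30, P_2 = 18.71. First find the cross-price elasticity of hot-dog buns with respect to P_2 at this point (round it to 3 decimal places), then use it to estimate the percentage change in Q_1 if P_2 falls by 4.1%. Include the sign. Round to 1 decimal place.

0.5%

At P_1 = 30, P_2 = 18.71: Q_1 = 2009.738.
∂Q_1/∂P_2 = -12.2.
ε = (∂Q_1/∂P_2)(P_2/Q_1) = -12.2000 × 18.71/2009.738 ≈ -0.114.
%ΔQ_1 ≈ ε × %ΔP_2 = -0.114 × (-4.1%) = 0.5%.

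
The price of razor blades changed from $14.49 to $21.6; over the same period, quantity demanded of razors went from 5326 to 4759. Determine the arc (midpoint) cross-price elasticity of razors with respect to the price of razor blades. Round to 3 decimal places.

-0.285

ΔQ_A = 4759 − 5326 = -567; ΔP_B = 21.6 − 14.49 = 7.11.
Midpoints: Q̄_A = 5042.5, P̄_B = 18.05.
ε = (ΔQ_A/Q̄_A)/(ΔP_B/P̄_B) = (-567/5042.5)/(7.11/18.05) ≈ -0.285.
ε < 0: razors and razor blades are complements.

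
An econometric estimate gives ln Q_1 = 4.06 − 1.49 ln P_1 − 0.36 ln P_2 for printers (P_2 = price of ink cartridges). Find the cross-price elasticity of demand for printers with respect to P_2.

In a log-linear (constant-elasticity) demand function, the coefficient on ln P_2 is the cross-price elasticity.
ε = -0.36. Negative, so printers and ink cartridges are complements.

-0.36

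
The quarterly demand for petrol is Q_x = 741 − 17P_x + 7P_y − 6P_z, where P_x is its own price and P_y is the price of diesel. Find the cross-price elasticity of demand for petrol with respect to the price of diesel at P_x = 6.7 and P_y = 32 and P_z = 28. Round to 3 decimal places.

At P_x = 6.7 and P_y = 32 and P_z = 28: Q_x = 683.1.
∂Q_x/∂P_y = 7.
ε = (∂Q_x/∂P_y)(P_y/Q_x) = 7 × (32/683.1) ≈ 0.328.

0.328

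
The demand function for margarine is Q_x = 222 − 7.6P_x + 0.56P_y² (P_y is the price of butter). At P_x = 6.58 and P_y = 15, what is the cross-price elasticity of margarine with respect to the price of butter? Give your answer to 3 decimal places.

0.846

At P_x = 6.58 and P_y = 15: Q_x = 297.992.
∂Q_x/∂P_y = 1.12P_y = 1.12(15) = 16.8000.
ε = (∂Q_x/∂P_y)(P_y/Q_x) = 16.8000 × (15/297.992) ≈ 0.846.
ε > 0: substitutes.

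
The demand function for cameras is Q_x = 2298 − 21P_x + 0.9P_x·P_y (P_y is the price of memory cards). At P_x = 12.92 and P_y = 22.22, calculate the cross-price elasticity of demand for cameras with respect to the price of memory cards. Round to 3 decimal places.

At P_x = 12.92 and P_y = 22.22: Q_x = 2285.054.
∂Q_x/∂P_y = 0.9P_x = 0.9(12.92) = 11.6280.
ε = (∂Q_x/∂P_y)(P_y/Q_x) = 11.6280 × (22.22/2285.054) ≈ 0.113.
ε > 0: substitutes.

0.113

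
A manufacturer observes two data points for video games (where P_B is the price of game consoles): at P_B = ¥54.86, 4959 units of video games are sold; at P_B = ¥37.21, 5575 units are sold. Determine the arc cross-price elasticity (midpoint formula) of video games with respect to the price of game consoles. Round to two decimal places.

-0.31

ΔQ_A = 5575 − 4959 = 616; ΔP_B = 37.21 − 54.86 = -17.65.
Midpoints: Q̄_A = 5267.0, P̄_B = 46.03.
ε = (ΔQ_A/Q̄_A)/(ΔP_B/P̄_B) = (616/5267.0)/(-17.65/46.03) ≈ -0.31.
ε < 0: video games and game consoles are complements.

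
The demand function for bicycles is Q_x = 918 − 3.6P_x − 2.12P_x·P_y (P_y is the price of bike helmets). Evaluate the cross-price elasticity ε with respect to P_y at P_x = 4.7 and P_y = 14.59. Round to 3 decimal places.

-0.192

At P_x = 4.7 and P_y = 14.59: Q_x = 755.705.
∂Q_x/∂P_y = -2.12P_x = -2.12(4.7) = -9.9640.
ε = (∂Q_x/∂P_y)(P_y/Q_x) = -9.9640 × (14.59/755.705) ≈ -0.192.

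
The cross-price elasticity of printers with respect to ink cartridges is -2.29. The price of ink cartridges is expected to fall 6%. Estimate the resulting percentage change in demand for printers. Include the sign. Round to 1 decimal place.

13.7%

%ΔQ ≈ ε × %ΔP of ink cartridges = -2.29 × (-6%) = 13.7%.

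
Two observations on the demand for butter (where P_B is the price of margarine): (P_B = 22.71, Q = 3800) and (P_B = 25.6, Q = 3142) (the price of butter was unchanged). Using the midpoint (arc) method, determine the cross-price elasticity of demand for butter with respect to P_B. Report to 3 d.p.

-1.584

ΔQ_A = 3142 − 3800 = -658; ΔP_B = 25.6 − 22.71 = 2.89.
Midpoints: Q̄_A = 3471.0, P̄_B = 24.16.
ε = (ΔQ_A/Q̄_A)/(ΔP_B/P̄_B) = (-658/3471.0)/(2.89/24.16) ≈ -1.584.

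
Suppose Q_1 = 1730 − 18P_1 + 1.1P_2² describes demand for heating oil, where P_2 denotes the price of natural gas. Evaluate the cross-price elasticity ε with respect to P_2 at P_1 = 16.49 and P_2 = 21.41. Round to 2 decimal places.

At P_1 = 16.49 and P_2 = 21.41: Q_1 = 1937.407.
∂Q_1/∂P_2 = 2.2P_2 = 2.2(21.41) = 47.1020.
ε = (∂Q_1/∂P_2)(P_2/Q_1) = 47.1020 × (21.41/1937.407) ≈ 0.52.

0.52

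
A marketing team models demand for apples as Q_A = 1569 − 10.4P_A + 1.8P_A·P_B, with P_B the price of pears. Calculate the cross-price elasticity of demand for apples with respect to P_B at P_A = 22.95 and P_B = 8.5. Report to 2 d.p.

At P_A = 22.95 and P_B = 8.5: Q_A = 1681.455.
∂Q_A/∂P_B = 1.8P_A = 1.8(22.95) = 41.3100.
ε = (∂Q_A/∂P_B)(P_B/Q_A) = 41.3100 × (8.5/1681.455) ≈ 0.21.

0.21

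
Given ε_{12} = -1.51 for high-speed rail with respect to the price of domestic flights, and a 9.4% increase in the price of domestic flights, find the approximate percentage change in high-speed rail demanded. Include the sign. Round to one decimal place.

%ΔQ ≈ ε × %ΔP of domestic flights = -1.51 × (9.4%) = -14.2%.

-14.2%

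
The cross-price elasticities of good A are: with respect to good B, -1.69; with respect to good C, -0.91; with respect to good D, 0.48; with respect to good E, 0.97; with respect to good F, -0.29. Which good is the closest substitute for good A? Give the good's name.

good E

Substitutes have ε > 0. Among the positive values, 0.97 (good E) is largest.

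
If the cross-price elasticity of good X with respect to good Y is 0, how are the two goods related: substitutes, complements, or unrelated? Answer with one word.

unrelated

ε = 0: demand for good X does not respond to good Y's price; the goods are unrelated.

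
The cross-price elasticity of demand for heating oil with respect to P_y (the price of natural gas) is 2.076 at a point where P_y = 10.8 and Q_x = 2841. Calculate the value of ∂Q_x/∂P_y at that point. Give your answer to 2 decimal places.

ε = (∂Q_x/∂P_y)·(P_y/Q_x) ⇒ ∂Q_x/∂P_y = ε·Q_x/P_y = 2.076 × 2841/10.8 ≈ 546.10.

546.10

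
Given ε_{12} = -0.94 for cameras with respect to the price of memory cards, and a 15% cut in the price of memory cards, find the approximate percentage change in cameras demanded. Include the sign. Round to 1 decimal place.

%ΔQ ≈ ε × %ΔP of memory cards = -0.94 × (-15%) = 14.1%.
Demand for cameras rises by about 14.1%.

14.1%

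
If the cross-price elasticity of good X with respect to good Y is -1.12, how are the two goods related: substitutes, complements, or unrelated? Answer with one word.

complements

ε = -1.12 < 0, so a higher price of good Y lowers demand for good X: complements.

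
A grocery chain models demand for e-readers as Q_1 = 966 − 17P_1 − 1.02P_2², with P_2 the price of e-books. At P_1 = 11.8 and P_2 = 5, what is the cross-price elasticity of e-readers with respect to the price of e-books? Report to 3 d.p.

-0.069

At P_1 = 11.8 and P_2 = 5: Q_1 = 739.9.
∂Q_1/∂P_2 = -2.04P_2 = -2.04(5) = -10.2000.
ε = (∂Q_1/∂P_2)(P_2/Q_1) = -10.2000 × (5/739.9) ≈ -0.069.
ε < 0: complements.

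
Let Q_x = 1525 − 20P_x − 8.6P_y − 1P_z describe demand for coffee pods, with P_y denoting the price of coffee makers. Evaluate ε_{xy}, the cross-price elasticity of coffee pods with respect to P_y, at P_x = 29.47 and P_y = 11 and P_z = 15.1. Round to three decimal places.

-0.115

At P_x = 29.47 and P_y = 11 and P_z = 15.1: Q_x = 825.9.
∂Q_x/∂P_y = -8.6.
ε = (∂Q_x/∂P_y)(P_y/Q_x) = -8.6 × (11/825.9) ≈ -0.115.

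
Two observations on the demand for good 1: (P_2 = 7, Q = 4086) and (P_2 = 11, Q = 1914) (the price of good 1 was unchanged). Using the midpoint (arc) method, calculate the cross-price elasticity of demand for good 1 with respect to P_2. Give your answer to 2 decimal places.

ΔQ_1 = 1914 − 4086 = -2172; ΔP_2 = 11 − 7 = 4.
Midpoints: Q̄_1 = 3000.0, P̄_2 = 9.00.
ε = (ΔQ_1/Q̄_1)/(ΔP_2/P̄_2) = (-2172/3000.0)/(4/9.00) ≈ -1.63.

-1.63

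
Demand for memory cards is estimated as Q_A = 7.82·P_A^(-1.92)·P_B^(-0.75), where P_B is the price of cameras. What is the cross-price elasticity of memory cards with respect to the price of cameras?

-0.75

In a log-linear (constant-elasticity) demand function, the coefficient on the exponent of P_B is the cross-price elasticity.
ε = -0.75. Negative, so memory cards and cameras are complements.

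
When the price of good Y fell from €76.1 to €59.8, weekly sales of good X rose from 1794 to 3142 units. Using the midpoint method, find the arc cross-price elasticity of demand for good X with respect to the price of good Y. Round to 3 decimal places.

-2.277

ΔQ_X = 3142 − 1794 = 1348; ΔP_Y = 59.8 − 76.1 = -16.3.
Midpoints: Q̄_X = 2468.0, P̄_Y = 67.95.
ε = (ΔQ_X/Q̄_X)/(ΔP_Y/P̄_Y) = (1348/2468.0)/(-16.3/67.95) ≈ -2.277.
ε < 0: good X and good Y are complements.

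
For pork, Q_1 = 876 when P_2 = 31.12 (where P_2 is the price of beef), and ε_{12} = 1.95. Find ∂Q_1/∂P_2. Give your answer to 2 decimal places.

54.89

ε = (∂Q_1/∂P_2)·(P_2/Q_1) ⇒ ∂Q_1/∂P_2 = ε·Q_1/P_2 = 1.95 × 876/31.12 ≈ 54.89.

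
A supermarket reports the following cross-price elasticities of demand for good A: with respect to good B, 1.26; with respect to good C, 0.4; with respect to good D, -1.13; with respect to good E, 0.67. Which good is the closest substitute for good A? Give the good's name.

good B

Substitutes have ε > 0. Among the positive values, 1.26 (good B) is largest.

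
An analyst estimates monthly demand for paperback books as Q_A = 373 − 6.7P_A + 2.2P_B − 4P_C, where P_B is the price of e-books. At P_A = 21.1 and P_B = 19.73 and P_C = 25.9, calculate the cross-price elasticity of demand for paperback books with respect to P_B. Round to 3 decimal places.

0.253

At P_A = 21.1 and P_B = 19.73 and P_C = 25.9: Q_A = 171.436.
∂Q_A/∂P_B = 2.2.
ε = (∂Q_A/∂P_B)(P_B/Q_A) = 2.2 × (19.73/171.436) ≈ 0.253.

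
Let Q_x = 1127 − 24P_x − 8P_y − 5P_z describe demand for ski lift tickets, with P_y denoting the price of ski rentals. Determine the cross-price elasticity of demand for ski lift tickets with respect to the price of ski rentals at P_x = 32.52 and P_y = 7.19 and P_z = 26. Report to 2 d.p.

At P_x = 32.52 and P_y = 7.19 and P_z = 26: Q_x = 159.
∂Q_x/∂P_y = -8.
ε = (∂Q_x/∂P_y)(P_y/Q_x) = -8 × (7.19/159) ≈ -0.36.

-0.36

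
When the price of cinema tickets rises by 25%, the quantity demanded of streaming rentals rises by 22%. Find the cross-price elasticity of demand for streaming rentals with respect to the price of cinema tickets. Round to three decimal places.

0.880

ε = (%ΔQ of streaming rentals) / (%ΔP of cinema tickets) = (22%) / (25%) ≈ 0.880.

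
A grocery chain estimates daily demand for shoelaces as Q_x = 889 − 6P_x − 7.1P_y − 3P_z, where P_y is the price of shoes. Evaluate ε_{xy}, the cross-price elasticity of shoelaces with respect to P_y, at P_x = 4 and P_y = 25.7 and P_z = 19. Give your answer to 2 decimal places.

-0.29

At P_x = 4 and P_y = 25.7 and P_z = 19: Q_x = 625.53.
∂Q_x/∂P_y = -7.1.
ε = (∂Q_x/∂P_y)(P_y/Q_x) = -7.1 × (25.7/625.53) ≈ -0.29.
Since ε < 0, shoelaces and shoes are complements.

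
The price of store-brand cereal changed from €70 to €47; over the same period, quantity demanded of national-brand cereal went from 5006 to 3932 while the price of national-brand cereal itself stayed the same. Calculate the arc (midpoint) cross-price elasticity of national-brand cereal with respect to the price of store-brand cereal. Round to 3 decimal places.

ΔQ_A = 3932 − 5006 = -1074; ΔP_B = 47 − 70 = -23.
Midpoints: Q̄_A = 4469.0, P̄_B = 58.50.
ε = (ΔQ_A/Q̄_A)/(ΔP_B/P̄_B) = (-1074/4469.0)/(-23/58.50) ≈ 0.611.

0.611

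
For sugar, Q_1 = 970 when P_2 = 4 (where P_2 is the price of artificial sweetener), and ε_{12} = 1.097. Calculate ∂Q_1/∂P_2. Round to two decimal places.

266.02

ε = (∂Q_1/∂P_2)·(P_2/Q_1) ⇒ ∂Q_1/∂P_2 = ε·Q_1/P_2 = 1.097 × 970/4 ≈ 266.02.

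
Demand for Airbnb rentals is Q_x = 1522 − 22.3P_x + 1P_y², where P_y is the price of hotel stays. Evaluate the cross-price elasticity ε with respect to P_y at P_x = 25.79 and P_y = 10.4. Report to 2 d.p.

0.21

At P_x = 25.79 and P_y = 10.4: Q_x = 1055.043.
∂Q_x/∂P_y = 2P_y = 2(10.4) = 20.8000.
ε = (∂Q_x/∂P_y)(P_y/Q_x) = 20.8000 × (10.4/1055.043) ≈ 0.21.
ε > 0: substitutes.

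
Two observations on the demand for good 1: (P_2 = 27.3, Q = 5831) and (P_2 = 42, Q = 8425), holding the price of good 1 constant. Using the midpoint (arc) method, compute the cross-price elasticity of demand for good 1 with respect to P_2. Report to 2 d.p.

ΔQ_1 = 8425 − 5831 = 2594; ΔP_2 = 42 − 27.3 = 14.7.
Midpoints: Q̄_1 = 7128.0, P̄_2 = 34.65.
ε = (ΔQ_1/Q̄_1)/(ΔP_2/P̄_2) = (2594/7128.0)/(14.7/34.65) ≈ 0.86.

0.86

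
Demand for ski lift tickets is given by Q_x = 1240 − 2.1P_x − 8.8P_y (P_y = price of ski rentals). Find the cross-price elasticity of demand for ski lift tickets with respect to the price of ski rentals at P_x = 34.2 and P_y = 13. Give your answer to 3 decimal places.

-0.109

At P_x = 34.2 and P_y = 13: Q_x = 1053.78.
∂Q_x/∂P_y = -8.8.
ε = (∂Q_x/∂P_y)(P_y/Q_x) = -8.8 × (13/1053.78) ≈ -0.109.
Since ε < 0, ski lift tickets and ski rentals are complements.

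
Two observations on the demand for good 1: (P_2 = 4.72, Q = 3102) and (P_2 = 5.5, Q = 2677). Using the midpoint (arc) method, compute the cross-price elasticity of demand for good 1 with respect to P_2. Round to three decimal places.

-0.964

ΔQ_1 = 2677 − 3102 = -425; ΔP_2 = 5.5 − 4.72 = 0.78.
Midpoints: Q̄_1 = 2889.5, P̄_2 = 5.11.
ε = (ΔQ_1/Q̄_1)/(ΔP_2/P̄_2) = (-425/2889.5)/(0.78/5.11) ≈ -0.964.
ε < 0: good 1 and good 2 are complements.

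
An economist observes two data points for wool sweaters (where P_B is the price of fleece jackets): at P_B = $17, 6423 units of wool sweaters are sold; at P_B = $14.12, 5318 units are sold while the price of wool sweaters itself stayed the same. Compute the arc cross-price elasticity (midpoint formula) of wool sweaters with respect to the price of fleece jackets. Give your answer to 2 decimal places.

ΔQ_A = 5318 − 6423 = -1105; ΔP_B = 14.12 − 17 = -2.88.
Midpoints: Q̄_A = 5870.5, P̄_B = 15.56.
ε = (ΔQ_A/Q̄_A)/(ΔP_B/P̄_B) = (-1105/5870.5)/(-2.88/15.56) ≈ 1.02.

1.02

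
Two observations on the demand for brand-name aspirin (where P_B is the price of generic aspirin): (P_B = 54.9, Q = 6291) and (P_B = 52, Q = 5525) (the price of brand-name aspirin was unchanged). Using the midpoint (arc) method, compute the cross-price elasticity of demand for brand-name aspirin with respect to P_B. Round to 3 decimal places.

ΔQ_A = 5525 − 6291 = -766; ΔP_B = 52 − 54.9 = -2.9.
Midpoints: Q̄_A = 5908.0, P̄_B = 53.45.
ε = (ΔQ_A/Q̄_A)/(ΔP_B/P̄_B) = (-766/5908.0)/(-2.9/53.45) ≈ 2.390.

2.390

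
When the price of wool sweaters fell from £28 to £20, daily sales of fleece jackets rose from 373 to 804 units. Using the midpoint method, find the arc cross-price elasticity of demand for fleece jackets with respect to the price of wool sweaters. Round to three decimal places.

-2.197

ΔQ_A = 804 − 373 = 431; ΔP_B = 20 − 28 = -8.
Midpoints: Q̄_A = 588.5, P̄_B = 24.00.
ε = (ΔQ_A/Q̄_A)/(ΔP_B/P̄_B) = (431/588.5)/(-8/24.00) ≈ -2.197.
ε < 0: fleece jackets and wool sweaters are complements.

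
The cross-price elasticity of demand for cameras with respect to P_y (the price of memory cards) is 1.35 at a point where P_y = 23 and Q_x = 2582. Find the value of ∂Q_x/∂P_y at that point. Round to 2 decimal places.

ε = (∂Q_x/∂P_y)·(P_y/Q_x) ⇒ ∂Q_x/∂P_y = ε·Q_x/P_y = 1.35 × 2582/23 ≈ 151.55.

151.55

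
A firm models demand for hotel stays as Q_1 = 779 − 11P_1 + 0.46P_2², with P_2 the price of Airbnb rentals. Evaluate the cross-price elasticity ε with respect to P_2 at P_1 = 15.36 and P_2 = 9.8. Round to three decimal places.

At P_1 = 15.36 and P_2 = 9.8: Q_1 = 654.218.
∂Q_1/∂P_2 = 0.92P_2 = 0.92(9.8) = 9.0160.
ε = (∂Q_1/∂P_2)(P_2/Q_1) = 9.0160 × (9.8/654.218) ≈ 0.135.

0.135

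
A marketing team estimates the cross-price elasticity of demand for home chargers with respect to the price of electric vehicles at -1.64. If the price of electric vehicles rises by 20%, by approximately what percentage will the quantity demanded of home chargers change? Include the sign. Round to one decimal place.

-32.8%

%ΔQ ≈ ε × %ΔP of electric vehicles = -1.64 × (20%) = -32.8%.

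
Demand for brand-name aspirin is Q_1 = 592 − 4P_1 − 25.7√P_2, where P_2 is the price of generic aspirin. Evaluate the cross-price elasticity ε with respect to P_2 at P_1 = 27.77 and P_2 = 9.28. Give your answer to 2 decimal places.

-0.10

At P_1 = 27.77 and P_2 = 9.28: Q_1 = 402.630.
∂Q_1/∂P_2 = -25.7/(2√P_2) = -25.7/(2√9.28) = -4.2182.
ε = (∂Q_1/∂P_2)(P_2/Q_1) = -4.2182 × (9.28/402.630) ≈ -0.10.
ε < 0: complements.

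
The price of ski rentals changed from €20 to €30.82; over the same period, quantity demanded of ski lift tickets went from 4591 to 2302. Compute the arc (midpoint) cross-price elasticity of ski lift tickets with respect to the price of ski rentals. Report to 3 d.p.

ΔQ_A = 2302 − 4591 = -2289; ΔP_B = 30.82 − 20 = 10.82.
Midpoints: Q̄_A = 3446.5, P̄_B = 25.41.
ε = (ΔQ_A/Q̄_A)/(ΔP_B/P̄_B) = (-2289/3446.5)/(10.82/25.41) ≈ -1.560.
ε < 0: ski lift tickets and ski rentals are complements.

-1.560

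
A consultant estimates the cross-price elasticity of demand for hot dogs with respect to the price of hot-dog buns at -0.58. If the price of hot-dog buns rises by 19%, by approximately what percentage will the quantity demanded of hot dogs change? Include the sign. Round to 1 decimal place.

%ΔQ ≈ ε × %ΔP of hot-dog buns = -0.58 × (19%) = -11.0%.
Demand for hot dogs falls by about 11.0%.

-11.0%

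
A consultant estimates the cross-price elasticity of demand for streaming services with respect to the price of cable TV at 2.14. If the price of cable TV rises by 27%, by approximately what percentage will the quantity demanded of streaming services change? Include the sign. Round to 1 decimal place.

57.8%

%ΔQ ≈ ε × %ΔP of cable TV = 2.14 × (27%) = 57.8%.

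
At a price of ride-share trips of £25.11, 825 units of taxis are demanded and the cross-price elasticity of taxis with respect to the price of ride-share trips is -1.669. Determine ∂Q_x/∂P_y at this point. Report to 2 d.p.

-54.84

ε = (∂Q_x/∂P_y)·(P_y/Q_x) ⇒ ∂Q_x/∂P_y = ε·Q_x/P_y = -1.669 × 825/25.11 ≈ -54.84.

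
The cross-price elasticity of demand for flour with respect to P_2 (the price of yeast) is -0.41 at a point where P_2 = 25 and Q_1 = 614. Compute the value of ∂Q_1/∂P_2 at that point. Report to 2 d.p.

ε = (∂Q_1/∂P_2)·(P_2/Q_1) ⇒ ∂Q_1/∂P_2 = ε·Q_1/P_2 = -0.41 × 614/25 ≈ -10.07.

-10.07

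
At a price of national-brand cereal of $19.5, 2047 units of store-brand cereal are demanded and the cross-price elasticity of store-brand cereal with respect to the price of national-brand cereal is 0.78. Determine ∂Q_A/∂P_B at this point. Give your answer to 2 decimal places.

81.88

ε = (∂Q_A/∂P_B)·(P_B/Q_A) ⇒ ∂Q_A/∂P_B = ε·Q_A/P_B = 0.78 × 2047/19.5 ≈ 81.88.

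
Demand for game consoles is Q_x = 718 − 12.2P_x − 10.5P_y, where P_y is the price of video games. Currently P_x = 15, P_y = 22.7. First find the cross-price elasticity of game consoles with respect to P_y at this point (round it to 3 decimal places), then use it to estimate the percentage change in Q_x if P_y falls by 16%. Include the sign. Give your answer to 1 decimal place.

12.8%

At P_x = 15, P_y = 22.7: Q_x = 296.65.
∂Q_x/∂P_y = -10.5.
ε = (∂Q_x/∂P_y)(P_y/Q_x) = -10.5000 × 22.7/296.65 ≈ -0.803.
%ΔQ_x ≈ ε × %ΔP_y = -0.803 × (-16%) = 12.8%.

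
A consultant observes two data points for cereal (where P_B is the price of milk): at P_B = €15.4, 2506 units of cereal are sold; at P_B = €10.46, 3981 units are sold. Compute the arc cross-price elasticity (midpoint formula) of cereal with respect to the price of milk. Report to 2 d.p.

-1.19

ΔQ_A = 3981 − 2506 = 1475; ΔP_B = 10.46 − 15.4 = -4.94.
Midpoints: Q̄_A = 3243.5, P̄_B = 12.93.
ε = (ΔQ_A/Q̄_A)/(ΔP_B/P̄_B) = (1475/3243.5)/(-4.94/12.93) ≈ -1.19.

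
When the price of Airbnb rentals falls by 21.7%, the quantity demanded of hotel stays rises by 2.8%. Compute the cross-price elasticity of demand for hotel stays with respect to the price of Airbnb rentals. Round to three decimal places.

-0.129

ε = (%ΔQ of hotel stays) / (%ΔP of Airbnb rentals) = (2.8%) / (-21.7%) ≈ -0.129.
Negative cross-price elasticity: complements.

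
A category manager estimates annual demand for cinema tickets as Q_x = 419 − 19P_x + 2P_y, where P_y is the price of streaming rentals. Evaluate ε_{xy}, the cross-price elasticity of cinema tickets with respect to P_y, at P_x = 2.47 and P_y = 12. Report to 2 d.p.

At P_x = 2.47 and P_y = 12: Q_x = 396.07.
∂Q_x/∂P_y = 2.
ε = (∂Q_x/∂P_y)(P_y/Q_x) = 2 × (12/396.07) ≈ 0.06.
Since ε > 0, cinema tickets and streaming rentals are substitutes.

0.06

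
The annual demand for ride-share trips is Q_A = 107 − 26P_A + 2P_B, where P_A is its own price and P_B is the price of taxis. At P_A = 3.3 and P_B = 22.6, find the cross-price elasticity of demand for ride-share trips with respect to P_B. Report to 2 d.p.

At P_A = 3.3 and P_B = 22.6: Q_A = 66.4.
∂Q_A/∂P_B = 2.
ε = (∂Q_A/∂P_B)(P_B/Q_A) = 2 × (22.6/66.4) ≈ 0.68.

0.68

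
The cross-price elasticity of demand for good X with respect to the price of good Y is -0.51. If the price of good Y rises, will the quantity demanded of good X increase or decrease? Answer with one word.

ε < 0 and the price of good Y rises, so the quantity of good X moves in the opposite direction: it decreases.

decrease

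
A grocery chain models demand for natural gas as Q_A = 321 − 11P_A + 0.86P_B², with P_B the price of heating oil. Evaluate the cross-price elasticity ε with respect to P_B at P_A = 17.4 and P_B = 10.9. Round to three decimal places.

At P_A = 17.4 and P_B = 10.9: Q_A = 231.777.
∂Q_A/∂P_B = 1.72P_B = 1.72(10.9) = 18.7480.
ε = (∂Q_A/∂P_B)(P_B/Q_A) = 18.7480 × (10.9/231.777) ≈ 0.882.
ε > 0: substitutes.

0.882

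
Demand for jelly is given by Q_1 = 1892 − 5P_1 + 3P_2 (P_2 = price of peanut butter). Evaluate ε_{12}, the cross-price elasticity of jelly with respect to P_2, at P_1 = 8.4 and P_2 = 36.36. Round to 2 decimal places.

0.06

At P_1 = 8.4 and P_2 = 36.36: Q_1 = 1959.08.
∂Q_1/∂P_2 = 3.
ε = (∂Q_1/∂P_2)(P_2/Q_1) = 3 × (36.36/1959.08) ≈ 0.06.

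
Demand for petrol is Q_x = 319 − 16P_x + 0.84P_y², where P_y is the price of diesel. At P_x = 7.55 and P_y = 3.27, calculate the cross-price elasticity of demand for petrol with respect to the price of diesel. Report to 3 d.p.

At P_x = 7.55 and P_y = 3.27: Q_x = 207.182.
∂Q_x/∂P_y = 1.68P_y = 1.68(3.27) = 5.4936.
ε = (∂Q_x/∂P_y)(P_y/Q_x) = 5.4936 × (3.27/207.182) ≈ 0.087.

0.087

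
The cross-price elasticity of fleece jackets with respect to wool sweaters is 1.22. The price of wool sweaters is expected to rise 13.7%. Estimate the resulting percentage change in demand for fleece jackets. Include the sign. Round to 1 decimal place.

%ΔQ ≈ ε × %ΔP of wool sweaters = 1.22 × (13.7%) = 16.7%.
Demand for fleece jackets rises by about 16.7%.

16.7%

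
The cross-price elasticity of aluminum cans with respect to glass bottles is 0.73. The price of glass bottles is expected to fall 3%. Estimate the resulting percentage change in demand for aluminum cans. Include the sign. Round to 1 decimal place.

%ΔQ ≈ ε × %ΔP of glass bottles = 0.73 × (-3%) = -2.2%.

-2.2%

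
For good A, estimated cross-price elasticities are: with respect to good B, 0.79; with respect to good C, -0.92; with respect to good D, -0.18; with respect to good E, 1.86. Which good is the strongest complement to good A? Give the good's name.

good C

Complements have ε < 0. The most negative value is -0.92 (good C).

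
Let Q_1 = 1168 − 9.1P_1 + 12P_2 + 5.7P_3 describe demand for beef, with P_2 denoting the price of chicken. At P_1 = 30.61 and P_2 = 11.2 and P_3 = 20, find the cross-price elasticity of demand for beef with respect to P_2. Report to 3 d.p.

At P_1 = 30.61 and P_2 = 11.2 and P_3 = 20: Q_1 = 1137.849.
∂Q_1/∂P_2 = 12.
ε = (∂Q_1/∂P_2)(P_2/Q_1) = 12 × (11.2/1137.849) ≈ 0.118.
Since ε > 0, beef and chicken are substitutes.

0.118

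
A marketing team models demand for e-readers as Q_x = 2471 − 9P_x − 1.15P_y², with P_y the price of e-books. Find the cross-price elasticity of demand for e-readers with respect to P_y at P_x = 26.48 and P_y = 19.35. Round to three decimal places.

-0.478

At P_x = 26.48 and P_y = 19.35: Q_x = 1802.094.
∂Q_x/∂P_y = -2.3P_y = -2.3(19.35) = -44.5050.
ε = (∂Q_x/∂P_y)(P_y/Q_x) = -44.5050 × (19.35/1802.094) ≈ -0.478.
ε < 0: complements.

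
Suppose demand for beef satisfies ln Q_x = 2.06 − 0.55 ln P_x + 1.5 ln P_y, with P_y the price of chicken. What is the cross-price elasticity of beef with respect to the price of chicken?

1.50

In a log-linear (constant-elasticity) demand function, the coefficient on ln P_y is the cross-price elasticity.
ε = 1.50. Positive, so beef and chicken are substitutes.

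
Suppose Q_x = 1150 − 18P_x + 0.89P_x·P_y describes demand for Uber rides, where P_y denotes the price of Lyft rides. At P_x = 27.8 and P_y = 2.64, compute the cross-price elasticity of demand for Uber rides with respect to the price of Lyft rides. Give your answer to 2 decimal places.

0.09

At P_x = 27.8 and P_y = 2.64: Q_x = 714.919.
∂Q_x/∂P_y = 0.89P_x = 0.89(27.8) = 24.7420.
ε = (∂Q_x/∂P_y)(P_y/Q_x) = 24.7420 × (2.64/714.919) ≈ 0.09.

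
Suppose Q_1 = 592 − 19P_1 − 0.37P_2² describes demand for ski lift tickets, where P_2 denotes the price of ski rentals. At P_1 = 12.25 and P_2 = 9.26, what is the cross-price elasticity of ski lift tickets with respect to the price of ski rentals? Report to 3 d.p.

-0.194

At P_1 = 12.25 and P_2 = 9.26: Q_1 = 327.523.
∂Q_1/∂P_2 = -0.74P_2 = -0.74(9.26) = -6.8524.
ε = (∂Q_1/∂P_2)(P_2/Q_1) = -6.8524 × (9.26/327.523) ≈ -0.194.
ε < 0: complements.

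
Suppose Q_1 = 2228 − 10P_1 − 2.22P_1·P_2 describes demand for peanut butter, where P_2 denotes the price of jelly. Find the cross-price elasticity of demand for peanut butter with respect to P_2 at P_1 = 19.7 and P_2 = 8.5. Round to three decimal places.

At P_1 = 19.7 and P_2 = 8.5: Q_1 = 1659.261.
∂Q_1/∂P_2 = -2.22P_1 = -2.22(19.7) = -43.7340.
ε = (∂Q_1/∂P_2)(P_2/Q_1) = -43.7340 × (8.5/1659.261) ≈ -0.224.

-0.224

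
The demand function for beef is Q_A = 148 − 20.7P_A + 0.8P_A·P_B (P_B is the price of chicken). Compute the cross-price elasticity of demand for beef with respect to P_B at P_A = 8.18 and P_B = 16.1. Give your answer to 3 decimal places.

1.254

At P_A = 8.18 and P_B = 16.1: Q_A = 84.032.
∂Q_A/∂P_B = 0.8P_A = 0.8(8.18) = 6.5440.
ε = (∂Q_A/∂P_B)(P_B/Q_A) = 6.5440 × (16.1/84.032) ≈ 1.254.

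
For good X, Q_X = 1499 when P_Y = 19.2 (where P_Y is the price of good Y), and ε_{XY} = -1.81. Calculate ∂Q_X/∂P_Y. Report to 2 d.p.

ε = (∂Q_X/∂P_Y)·(P_Y/Q_X) ⇒ ∂Q_X/∂P_Y = ε·Q_X/P_Y = -1.81 × 1499/19.2 ≈ -141.31.

-141.31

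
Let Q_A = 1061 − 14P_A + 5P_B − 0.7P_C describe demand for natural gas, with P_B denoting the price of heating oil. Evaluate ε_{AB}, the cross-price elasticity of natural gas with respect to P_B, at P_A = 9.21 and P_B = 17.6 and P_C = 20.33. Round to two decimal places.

0.09

At P_A = 9.21 and P_B = 17.6 and P_C = 20.33: Q_A = 1005.829.
∂Q_A/∂P_B = 5.
ε = (∂Q_A/∂P_B)(P_B/Q_A) = 5 × (17.6/1005.829) ≈ 0.09.
Since ε > 0, natural gas and heating oil are substitutes.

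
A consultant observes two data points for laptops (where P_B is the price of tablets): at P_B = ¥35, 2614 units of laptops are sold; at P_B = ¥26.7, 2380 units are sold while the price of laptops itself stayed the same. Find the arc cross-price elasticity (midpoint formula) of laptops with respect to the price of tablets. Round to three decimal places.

0.348

ΔQ_A = 2380 − 2614 = -234; ΔP_B = 26.7 − 35 = -8.3.
Midpoints: Q̄_A = 2497.0, P̄_B = 30.85.
ε = (ΔQ_A/Q̄_A)/(ΔP_B/P̄_B) = (-234/2497.0)/(-8.3/30.85) ≈ 0.348.
ε > 0: laptops and tablets are substitutes.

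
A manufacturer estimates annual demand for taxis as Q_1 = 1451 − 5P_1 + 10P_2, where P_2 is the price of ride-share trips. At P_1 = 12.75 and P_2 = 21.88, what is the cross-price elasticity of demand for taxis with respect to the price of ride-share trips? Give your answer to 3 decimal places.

0.136

At P_1 = 12.75 and P_2 = 21.88: Q_1 = 1606.05.
∂Q_1/∂P_2 = 10.
ε = (∂Q_1/∂P_2)(P_2/Q_1) = 10 × (21.88/1606.05) ≈ 0.136.
Since ε > 0, taxis and ride-share trips are substitutes.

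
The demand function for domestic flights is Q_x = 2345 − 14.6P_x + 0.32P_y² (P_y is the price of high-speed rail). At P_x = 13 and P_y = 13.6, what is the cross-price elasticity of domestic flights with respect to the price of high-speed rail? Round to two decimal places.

0.05

At P_x = 13 and P_y = 13.6: Q_x = 2214.387.
∂Q_x/∂P_y = 0.64P_y = 0.64(13.6) = 8.7040.
ε = (∂Q_x/∂P_y)(P_y/Q_x) = 8.7040 × (13.6/2214.387) ≈ 0.05.
ε > 0: substitutes.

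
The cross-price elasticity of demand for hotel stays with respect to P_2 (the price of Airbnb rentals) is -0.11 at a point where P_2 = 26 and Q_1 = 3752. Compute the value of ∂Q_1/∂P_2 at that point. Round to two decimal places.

-15.87

ε = (∂Q_1/∂P_2)·(P_2/Q_1) ⇒ ∂Q_1/∂P_2 = ε·Q_1/P_2 = -0.11 × 3752/26 ≈ -15.87.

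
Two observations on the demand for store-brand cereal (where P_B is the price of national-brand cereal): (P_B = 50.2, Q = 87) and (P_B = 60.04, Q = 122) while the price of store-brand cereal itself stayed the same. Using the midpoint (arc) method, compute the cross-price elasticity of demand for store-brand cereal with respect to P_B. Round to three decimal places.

1.876

ΔQ_A = 122 − 87 = 35; ΔP_B = 60.04 − 50.2 = 9.84.
Midpoints: Q̄_A = 104.5, P̄_B = 55.12.
ε = (ΔQ_A/Q̄_A)/(ΔP_B/P̄_B) = (35/104.5)/(9.84/55.12) ≈ 1.876.
ε > 0: store-brand cereal and national-brand cereal are substitutes.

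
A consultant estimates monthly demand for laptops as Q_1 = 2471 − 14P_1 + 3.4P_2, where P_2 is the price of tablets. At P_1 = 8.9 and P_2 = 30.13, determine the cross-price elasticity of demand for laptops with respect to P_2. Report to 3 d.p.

0.042

At P_1 = 8.9 and P_2 = 30.13: Q_1 = 2448.842.
∂Q_1/∂P_2 = 3.4.
ε = (∂Q_1/∂P_2)(P_2/Q_1) = 3.4 × (30.13/2448.842) ≈ 0.042.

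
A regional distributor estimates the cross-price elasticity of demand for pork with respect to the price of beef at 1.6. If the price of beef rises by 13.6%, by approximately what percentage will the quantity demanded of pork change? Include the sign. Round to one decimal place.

%ΔQ ≈ ε × %ΔP of beef = 1.6 × (13.6%) = 21.8%.

21.8%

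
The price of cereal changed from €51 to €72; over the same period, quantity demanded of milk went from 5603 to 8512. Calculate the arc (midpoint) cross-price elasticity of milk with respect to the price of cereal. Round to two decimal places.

ΔQ_A = 8512 − 5603 = 2909; ΔP_B = 72 − 51 = 21.
Midpoints: Q̄_A = 7057.5, P̄_B = 61.50.
ε = (ΔQ_A/Q̄_A)/(ΔP_B/P̄_B) = (2909/7057.5)/(21/61.50) ≈ 1.21.
ε > 0: milk and cereal are substitutes.

1.21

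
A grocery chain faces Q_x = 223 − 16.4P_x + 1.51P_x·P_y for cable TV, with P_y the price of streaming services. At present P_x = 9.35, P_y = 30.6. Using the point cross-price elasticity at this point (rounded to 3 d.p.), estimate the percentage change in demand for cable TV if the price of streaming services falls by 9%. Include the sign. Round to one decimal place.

At P_x = 9.35, P_y = 30.6: Q_x = 501.686.
∂Q_x/∂P_y = 1.51P_x = 14.1185.
ε = (∂Q_x/∂P_y)(P_y/Q_x) = 14.1185 × 30.6/501.686 ≈ 0.861.
%ΔQ_x ≈ ε × %ΔP_y = 0.861 × (-9%) = -7.7%.

-7.7%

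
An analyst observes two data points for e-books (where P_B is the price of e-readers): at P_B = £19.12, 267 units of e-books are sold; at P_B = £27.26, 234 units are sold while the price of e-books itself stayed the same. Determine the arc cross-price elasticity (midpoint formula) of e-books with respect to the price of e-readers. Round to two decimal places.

-0.38

ΔQ_A = 234 − 267 = -33; ΔP_B = 27.26 − 19.12 = 8.14.
Midpoints: Q̄_A = 250.5, P̄_B = 23.19.
ε = (ΔQ_A/Q̄_A)/(ΔP_B/P̄_B) = (-33/250.5)/(8.14/23.19) ≈ -0.38.
ε < 0: e-books and e-readers are complements.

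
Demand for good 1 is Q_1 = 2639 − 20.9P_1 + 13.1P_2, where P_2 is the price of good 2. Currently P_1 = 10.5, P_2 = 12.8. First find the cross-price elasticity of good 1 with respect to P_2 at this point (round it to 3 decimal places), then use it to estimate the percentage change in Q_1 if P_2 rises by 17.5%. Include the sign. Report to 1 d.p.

1.1%

At P_1 = 10.5, P_2 = 12.8: Q_1 = 2587.23.
∂Q_1/∂P_2 = 13.1.
ε = (∂Q_1/∂P_2)(P_2/Q_1) = 13.1000 × 12.8/2587.23 ≈ 0.065.
%ΔQ_1 ≈ ε × %ΔP_2 = 0.065 × (17.5%) = 1.1%.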